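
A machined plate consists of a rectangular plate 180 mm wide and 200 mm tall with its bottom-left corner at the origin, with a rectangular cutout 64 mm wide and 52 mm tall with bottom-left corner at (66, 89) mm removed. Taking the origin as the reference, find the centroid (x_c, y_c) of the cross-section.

x_c = 89.19 mm, y_c = 98.47 mm

plate: A = 180 × 200 = 36000.00, centroid at (90.00, 100.00).
hole: A = −(64 × 52) = -3328.00, centroid at (98.00, 115.00).
ΣA = 32672.00 mm²
ΣAx_c = (36000.00)(90.00) + (-3328.00)(98.00) = 2913856.00 mm³
ΣAy_c = (36000.00)(100.00) + (-3328.00)(115.00) = 3217280.00 mm³
x_c = 2913856.00 / 32672.00 = 89.19 mm
y_c = 3217280.00 / 32672.00 = 98.47 mm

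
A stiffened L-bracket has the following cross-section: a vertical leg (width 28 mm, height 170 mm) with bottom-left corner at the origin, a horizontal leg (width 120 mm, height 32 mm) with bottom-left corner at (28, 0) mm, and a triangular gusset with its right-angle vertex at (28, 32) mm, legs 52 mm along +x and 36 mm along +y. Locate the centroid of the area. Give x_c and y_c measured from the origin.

vertical leg: A = 28 × 170 = 4760.00, centroid at (14.00, 85.00).
horizontal leg: A = 120 × 32 = 3840.00, centroid at (88.00, 16.00).
gusset: A = ½·52·36 = 936.00, centroid at (45.33, 44.00).
ΣA = 9536.00 mm², ΣAx_c = 446992.00 mm³, ΣAy_c = 507224.00 mm³.
x_c = 446992.00/9536.00 = 46.87 mm; y_c = 507224.00/9536.00 = 53.19 mm.

x_c = 46.87 mm, y_c = 53.19 mm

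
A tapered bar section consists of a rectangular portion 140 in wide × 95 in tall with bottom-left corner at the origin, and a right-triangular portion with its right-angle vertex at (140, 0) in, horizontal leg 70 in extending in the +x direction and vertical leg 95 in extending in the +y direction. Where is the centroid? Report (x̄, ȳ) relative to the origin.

rectangular portion: A = 140 × 95 = 13300.00, centroid at (70.00, 47.50).
triangular portion: A = ½·70·95 = 3325.00, centroid at (163.33, 31.67).
ΣA = 16625.00 in², ΣAx̄ = 1474083.33 in³, ΣAȳ = 737041.67 in³.
x̄ = 1474083.33/16625.00 = 88.67 in; ȳ = 737041.67/16625.00 = 44.33 in.

x̄ = 88.67 in, ȳ = 44.33 in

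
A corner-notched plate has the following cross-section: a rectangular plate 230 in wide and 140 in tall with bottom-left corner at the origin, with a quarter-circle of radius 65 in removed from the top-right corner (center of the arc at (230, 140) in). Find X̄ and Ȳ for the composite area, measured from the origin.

X̄ = 104.96 in, Ȳ = 65.13 in

plate: A = 230 × 140 = 32200.00, centroid at (115.00, 70.00).
removed quarter-circle: A = −¼π·65² = -3318.31, centroid at (202.41, 112.41).
ΣA = 28881.69 in²
ΣAX̄ = (32200.00)(115.00) + (-3318.31)(202.41) = 3031331.00 in³
ΣAȲ = (32200.00)(70.00) + (-3318.31)(112.41) = 1880978.65 in³
X̄ = 3031331.00 / 28881.69 = 104.96 in
Ȳ = 1880978.65 / 28881.69 = 65.13 in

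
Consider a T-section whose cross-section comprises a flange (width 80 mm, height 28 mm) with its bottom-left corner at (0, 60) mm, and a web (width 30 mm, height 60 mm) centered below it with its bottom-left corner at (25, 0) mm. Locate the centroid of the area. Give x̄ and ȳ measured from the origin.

x̄ = 40.00 mm, ȳ = 54.40 mm

Part | A | x̄ᵢ | ȳᵢ | A·x̄ᵢ | A·ȳᵢ
web | 1800.00 | 40.00 | 30.00 | 72000.00 | 54000.00
flange | 2240.00 | 40.00 | 74.00 | 89600.00 | 165760.00
Σ | 4040.00 |  |  | 161600.00 | 219760.00
x̄ = 161600.00 / 4040.00 = 40.00 mm
ȳ = 219760.00 / 4040.00 = 54.40 mm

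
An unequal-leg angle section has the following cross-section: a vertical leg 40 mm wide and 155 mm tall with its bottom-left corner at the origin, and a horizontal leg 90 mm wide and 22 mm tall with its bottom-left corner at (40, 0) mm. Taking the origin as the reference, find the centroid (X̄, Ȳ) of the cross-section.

vertical leg: A = 40 × 155 = 6200.00, centroid at (20.00, 77.50).
horizontal leg: A = 90 × 22 = 1980.00, centroid at (85.00, 11.00).
ΣA = 8180.00 mm²
ΣAX̄ = (6200.00)(20.00) + (1980.00)(85.00) = 292300.00 mm³
ΣAȲ = (6200.00)(77.50) + (1980.00)(11.00) = 502280.00 mm³
X̄ = 292300.00 / 8180.00 = 35.73 mm
Ȳ = 502280.00 / 8180.00 = 61.40 mm

X̄ = 35.73 mm, Ȳ = 61.40 mm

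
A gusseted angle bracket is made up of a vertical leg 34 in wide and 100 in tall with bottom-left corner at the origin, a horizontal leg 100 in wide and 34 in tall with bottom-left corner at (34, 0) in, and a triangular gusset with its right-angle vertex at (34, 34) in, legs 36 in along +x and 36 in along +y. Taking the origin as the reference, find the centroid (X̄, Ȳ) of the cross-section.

Part | A | x̄ᵢ | ȳᵢ | A·x̄ᵢ | A·ȳᵢ
vertical leg | 3400.00 | 17.00 | 50.00 | 57800.00 | 170000.00
horizontal leg | 3400.00 | 84.00 | 17.00 | 285600.00 | 57800.00
gusset | 648.00 | 46.00 | 46.00 | 29808.00 | 29808.00
Σ | 7448.00 |  |  | 373208.00 | 257608.00
X̄ = 373208.00 / 7448.00 = 50.11 in
Ȳ = 257608.00 / 7448.00 = 34.59 in

X̄ = 50.11 in, Ȳ = 34.59 in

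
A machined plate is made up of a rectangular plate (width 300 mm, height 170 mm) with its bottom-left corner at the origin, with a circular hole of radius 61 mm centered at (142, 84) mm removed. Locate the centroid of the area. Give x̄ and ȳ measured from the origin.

x̄ = 152.38 mm, ȳ = 85.30 mm

Part | A | x̄ᵢ | ȳᵢ | A·x̄ᵢ | A·ȳᵢ
plate | 51000.00 | 150.00 | 85.00 | 7650000.00 | 4335000.00
hole | -11689.87 | 142.00 | 84.00 | -1659961.01 | -981948.77
Σ | 39310.13 |  |  | 5990038.99 | 3353051.23
x̄ = 5990038.99 / 39310.13 = 152.38 mm
ȳ = 3353051.23 / 39310.13 = 85.30 mm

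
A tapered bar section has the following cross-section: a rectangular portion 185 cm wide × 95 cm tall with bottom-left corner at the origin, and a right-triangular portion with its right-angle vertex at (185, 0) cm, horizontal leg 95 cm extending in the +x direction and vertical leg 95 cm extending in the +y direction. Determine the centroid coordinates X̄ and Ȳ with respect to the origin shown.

Part | A | x̄ᵢ | ȳᵢ | A·x̄ᵢ | A·ȳᵢ
rectangular portion | 17575.00 | 92.50 | 47.50 | 1625687.50 | 834812.50
triangular portion | 4512.50 | 216.67 | 31.67 | 977708.33 | 142895.83
Σ | 22087.50 |  |  | 2603395.83 | 977708.33
X̄ = 2603395.83 / 22087.50 = 117.87 cm
Ȳ = 977708.33 / 22087.50 = 44.27 cm

X̄ = 117.87 cm, Ȳ = 44.27 cm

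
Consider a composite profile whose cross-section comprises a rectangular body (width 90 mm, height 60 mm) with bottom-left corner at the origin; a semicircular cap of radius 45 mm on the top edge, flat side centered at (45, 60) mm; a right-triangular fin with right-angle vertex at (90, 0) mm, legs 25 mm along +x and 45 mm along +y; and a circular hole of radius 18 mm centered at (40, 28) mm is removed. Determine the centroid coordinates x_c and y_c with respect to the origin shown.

rectangular body: A = 90 × 60 = 5400.00, centroid at (45.00, 30.00).
semicircular top: A = ½π·45² = 3180.86, centroid at (45.00, 79.10).
triangular fin: A = ½·25·45 = 562.50, centroid at (98.33, 15.00).
hole: A = −π·18² = -1017.88, centroid at (40.00, 28.00).
ΣA = 8125.49 mm², ΣAx_c = 400736.27 mm³, ΣAy_c = 393538.73 mm³.
x_c = 400736.27/8125.49 = 49.32 mm; y_c = 393538.73/8125.49 = 48.43 mm.

x_c = 49.32 mm, y_c = 48.43 mm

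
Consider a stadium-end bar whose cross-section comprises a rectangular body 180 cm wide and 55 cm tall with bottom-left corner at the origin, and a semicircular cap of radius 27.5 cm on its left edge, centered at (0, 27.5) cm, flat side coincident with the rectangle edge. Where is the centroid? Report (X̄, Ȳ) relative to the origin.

X̄ = 79.11 cm, Ȳ = 27.50 cm

rectangular body: A = 180 × 55 = 9900.00, centroid at (90.00, 27.50).
semicircular end: A = ½π·27.5² = 1187.91, centroid at (-11.67, 27.50).
ΣA = 11087.91 cm²
ΣAX̄ = (9900.00)(90.00) + (1187.91)(-11.67) = 877135.42 cm³
ΣAȲ = (9900.00)(27.50) + (1187.91)(27.50) = 304917.65 cm³
X̄ = 877135.42 / 11087.91 = 79.11 cm
Ȳ = 304917.65 / 11087.91 = 27.50 cm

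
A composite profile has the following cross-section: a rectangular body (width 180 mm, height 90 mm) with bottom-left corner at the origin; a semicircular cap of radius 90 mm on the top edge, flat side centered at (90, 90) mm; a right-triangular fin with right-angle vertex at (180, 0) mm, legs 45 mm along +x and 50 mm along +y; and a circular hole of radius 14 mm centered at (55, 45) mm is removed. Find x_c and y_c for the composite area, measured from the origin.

x_c = 94.75 mm, y_c = 79.88 mm

rectangular body: A = 180 × 90 = 16200.00, centroid at (90.00, 45.00).
semicircular top: A = ½π·90² = 12723.45, centroid at (90.00, 128.20).
triangular fin: A = ½·45·50 = 1125.00, centroid at (195.00, 16.67).
hole: A = −π·14² = -615.75, centroid at (55.00, 45.00).
ΣA = 29432.70 mm², ΣAx_c = 2788619.15 mm³, ΣAy_c = 2351151.68 mm³.
x_c = 2788619.15/29432.70 = 94.75 mm; y_c = 2351151.68/29432.70 = 79.88 mm.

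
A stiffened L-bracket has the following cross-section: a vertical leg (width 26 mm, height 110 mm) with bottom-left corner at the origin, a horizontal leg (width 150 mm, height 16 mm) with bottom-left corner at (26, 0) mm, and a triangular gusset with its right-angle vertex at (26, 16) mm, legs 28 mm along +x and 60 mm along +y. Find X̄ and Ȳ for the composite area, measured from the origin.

X̄ = 50.70 mm, Ȳ = 33.89 mm

vertical leg: A = 26 × 110 = 2860.00, centroid at (13.00, 55.00).
horizontal leg: A = 150 × 16 = 2400.00, centroid at (101.00, 8.00).
gusset: A = ½·28·60 = 840.00, centroid at (35.33, 36.00).
ΣA = 6100.00 mm²
ΣAX̄ = (2860.00)(13.00) + (2400.00)(101.00) + (840.00)(35.33) = 309260.00 mm³
ΣAȲ = (2860.00)(55.00) + (2400.00)(8.00) + (840.00)(36.00) = 206740.00 mm³
X̄ = 309260.00 / 6100.00 = 50.70 mm
Ȳ = 206740.00 / 6100.00 = 33.89 mm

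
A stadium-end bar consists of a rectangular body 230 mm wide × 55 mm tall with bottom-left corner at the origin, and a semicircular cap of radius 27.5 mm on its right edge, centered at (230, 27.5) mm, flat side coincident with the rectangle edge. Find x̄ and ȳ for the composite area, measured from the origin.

x̄ = 125.87 mm, ȳ = 27.50 mm

Part | A | x̄ᵢ | ȳᵢ | A·x̄ᵢ | A·ȳᵢ
rectangular body | 12650.00 | 115.00 | 27.50 | 1454750.00 | 347875.00
semicircular end | 1187.91 | 241.67 | 27.50 | 287084.97 | 32667.65
Σ | 13837.91 |  |  | 1741834.97 | 380542.65
x̄ = 1741834.97 / 13837.91 = 125.87 mm
ȳ = 380542.65 / 13837.91 = 27.50 mm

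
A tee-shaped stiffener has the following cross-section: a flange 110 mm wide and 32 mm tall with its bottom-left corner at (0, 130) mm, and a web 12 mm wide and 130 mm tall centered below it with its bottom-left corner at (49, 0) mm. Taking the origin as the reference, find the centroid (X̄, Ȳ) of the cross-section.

Part | A | x̄ᵢ | ȳᵢ | A·x̄ᵢ | A·ȳᵢ
web | 1560.00 | 55.00 | 65.00 | 85800.00 | 101400.00
flange | 3520.00 | 55.00 | 146.00 | 193600.00 | 513920.00
Σ | 5080.00 |  |  | 279400.00 | 615320.00
X̄ = 279400.00 / 5080.00 = 55.00 mm
Ȳ = 615320.00 / 5080.00 = 121.13 mm

X̄ = 55.00 mm, Ȳ = 121.13 mm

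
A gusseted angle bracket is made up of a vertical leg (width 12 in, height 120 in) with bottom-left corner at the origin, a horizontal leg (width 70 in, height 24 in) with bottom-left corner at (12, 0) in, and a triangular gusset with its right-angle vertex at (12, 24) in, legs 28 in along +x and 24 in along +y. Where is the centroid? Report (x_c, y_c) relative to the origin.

vertical leg: A = 12 × 120 = 1440.00, centroid at (6.00, 60.00).
horizontal leg: A = 70 × 24 = 1680.00, centroid at (47.00, 12.00).
gusset: A = ½·28·24 = 336.00, centroid at (21.33, 32.00).
ΣA = 3456.00 in²
ΣAx_c = (1440.00)(6.00) + (1680.00)(47.00) + (336.00)(21.33) = 94768.00 in³
ΣAy_c = (1440.00)(60.00) + (1680.00)(12.00) + (336.00)(32.00) = 117312.00 in³
x_c = 94768.00 / 3456.00 = 27.42 in
y_c = 117312.00 / 3456.00 = 33.94 in

x_c = 27.42 in, y_c = 33.94 in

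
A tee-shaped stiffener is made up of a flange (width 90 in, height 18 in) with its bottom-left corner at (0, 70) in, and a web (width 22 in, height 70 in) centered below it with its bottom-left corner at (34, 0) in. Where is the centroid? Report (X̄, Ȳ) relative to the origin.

Part | A | x̄ᵢ | ȳᵢ | A·x̄ᵢ | A·ȳᵢ
web | 1540.00 | 45.00 | 35.00 | 69300.00 | 53900.00
flange | 1620.00 | 45.00 | 79.00 | 72900.00 | 127980.00
Σ | 3160.00 |  |  | 142200.00 | 181880.00
X̄ = 142200.00 / 3160.00 = 45.00 in
Ȳ = 181880.00 / 3160.00 = 57.56 in

X̄ = 45.00 in, Ȳ = 57.56 in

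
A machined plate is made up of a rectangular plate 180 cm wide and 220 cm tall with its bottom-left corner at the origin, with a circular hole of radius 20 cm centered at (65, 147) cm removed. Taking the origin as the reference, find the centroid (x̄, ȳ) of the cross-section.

plate: A = 180 × 220 = 39600.00, centroid at (90.00, 110.00).
hole: A = −π·20² = -1256.64, centroid at (65.00, 147.00).
ΣA = 38343.36 cm²
ΣAx̄ = (39600.00)(90.00) + (-1256.64)(65.00) = 3482318.59 cm³
ΣAȳ = (39600.00)(110.00) + (-1256.64)(147.00) = 4171274.35 cm³
x̄ = 3482318.59 / 38343.36 = 90.82 cm
ȳ = 4171274.35 / 38343.36 = 108.79 cm

x̄ = 90.82 cm, ȳ = 108.79 cm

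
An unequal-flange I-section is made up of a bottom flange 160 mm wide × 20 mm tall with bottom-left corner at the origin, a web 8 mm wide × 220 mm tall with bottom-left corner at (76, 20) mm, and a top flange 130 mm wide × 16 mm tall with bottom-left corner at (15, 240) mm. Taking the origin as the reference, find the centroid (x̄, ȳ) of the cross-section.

x̄ = 80.00 mm, ȳ = 110.32 mm

bottom flange: A = 160 × 20 = 3200.00, centroid at (80.00, 10.00).
web: A = 8 × 220 = 1760.00, centroid at (80.00, 130.00).
top flange: A = 130 × 16 = 2080.00, centroid at (80.00, 248.00).
ΣA = 7040.00 mm², ΣAx̄ = 563200.00 mm³, ΣAȳ = 776640.00 mm³.
x̄ = 563200.00/7040.00 = 80.00 mm; ȳ = 776640.00/7040.00 = 110.32 mm.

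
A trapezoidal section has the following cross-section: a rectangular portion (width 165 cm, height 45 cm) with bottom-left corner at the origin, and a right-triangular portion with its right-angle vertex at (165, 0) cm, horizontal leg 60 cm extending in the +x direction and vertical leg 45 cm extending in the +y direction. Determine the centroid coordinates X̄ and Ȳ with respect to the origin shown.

X̄ = 98.27 cm, Ȳ = 21.35 cm

rectangular portion: A = 165 × 45 = 7425.00, centroid at (82.50, 22.50).
triangular portion: A = ½·60·45 = 1350.00, centroid at (185.00, 15.00).
ΣA = 8775.00 cm², ΣAX̄ = 862312.50 cm³, ΣAȲ = 187312.50 cm³.
X̄ = 862312.50/8775.00 = 98.27 cm; Ȳ = 187312.50/8775.00 = 21.35 cm.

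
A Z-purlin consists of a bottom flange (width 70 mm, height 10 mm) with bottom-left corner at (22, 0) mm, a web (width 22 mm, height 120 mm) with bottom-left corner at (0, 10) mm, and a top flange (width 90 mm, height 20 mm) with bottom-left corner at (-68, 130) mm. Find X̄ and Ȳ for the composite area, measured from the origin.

X̄ = 5.36 mm, Ȳ = 85.66 mm

bottom flange: A = 70 × 10 = 700.00, centroid at (57.00, 5.00).
web: A = 22 × 120 = 2640.00, centroid at (11.00, 70.00).
top flange: A = 90 × 20 = 1800.00, centroid at (-23.00, 140.00).
ΣA = 5140.00 mm², ΣAX̄ = 27540.00 mm³, ΣAȲ = 440300.00 mm³.
X̄ = 27540.00/5140.00 = 5.36 mm; Ȳ = 440300.00/5140.00 = 85.66 mm.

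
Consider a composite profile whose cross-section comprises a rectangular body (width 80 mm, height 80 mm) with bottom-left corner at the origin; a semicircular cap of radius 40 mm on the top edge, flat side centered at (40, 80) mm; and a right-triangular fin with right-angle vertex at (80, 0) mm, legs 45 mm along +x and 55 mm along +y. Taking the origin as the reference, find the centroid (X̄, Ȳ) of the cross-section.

X̄ = 46.71 mm, Ȳ = 51.47 mm

rectangular body: A = 80 × 80 = 6400.00, centroid at (40.00, 40.00).
semicircular top: A = ½π·40² = 2513.27, centroid at (40.00, 96.98).
triangular fin: A = ½·45·55 = 1237.50, centroid at (95.00, 18.33).
ΣA = 10150.77 mm², ΣAX̄ = 474093.46 mm³, ΣAȲ = 522416.10 mm³.
X̄ = 474093.46/10150.77 = 46.71 mm; Ȳ = 522416.10/10150.77 = 51.47 mm.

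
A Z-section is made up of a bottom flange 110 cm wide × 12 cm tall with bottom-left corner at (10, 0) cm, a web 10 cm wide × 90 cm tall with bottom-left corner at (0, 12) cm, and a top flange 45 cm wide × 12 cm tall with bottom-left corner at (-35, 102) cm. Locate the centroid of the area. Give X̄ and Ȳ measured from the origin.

Part | A | x̄ᵢ | ȳᵢ | A·x̄ᵢ | A·ȳᵢ
bottom flange | 1320.00 | 65.00 | 6.00 | 85800.00 | 7920.00
web | 900.00 | 5.00 | 57.00 | 4500.00 | 51300.00
top flange | 540.00 | -12.50 | 108.00 | -6750.00 | 58320.00
Σ | 2760.00 |  |  | 83550.00 | 117540.00
X̄ = 83550.00 / 2760.00 = 30.27 cm
Ȳ = 117540.00 / 2760.00 = 42.59 cm

X̄ = 30.27 cm, Ȳ = 42.59 cm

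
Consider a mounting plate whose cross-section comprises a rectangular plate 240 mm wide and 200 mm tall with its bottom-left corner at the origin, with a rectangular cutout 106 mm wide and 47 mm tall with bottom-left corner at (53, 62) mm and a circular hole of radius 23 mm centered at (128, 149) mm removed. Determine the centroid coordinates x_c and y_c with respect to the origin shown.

plate: A = 240 × 200 = 48000.00, centroid at (120.00, 100.00).
hole 1: A = −(106 × 47) = -4982.00, centroid at (106.00, 85.50).
hole 2: A = −π·23² = -1661.90, centroid at (128.00, 149.00).
ΣA = 41356.10 mm², ΣAx_c = 5019184.48 mm³, ΣAy_c = 4126415.53 mm³.
x_c = 5019184.48/41356.10 = 121.37 mm; y_c = 4126415.53/41356.10 = 99.78 mm.

x_c = 121.37 mm, y_c = 99.78 mm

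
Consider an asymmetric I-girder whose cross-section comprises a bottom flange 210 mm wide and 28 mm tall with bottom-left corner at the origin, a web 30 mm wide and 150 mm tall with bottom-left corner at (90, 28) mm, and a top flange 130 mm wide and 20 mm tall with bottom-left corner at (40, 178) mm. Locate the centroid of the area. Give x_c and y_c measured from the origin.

Part | A | x̄ᵢ | ȳᵢ | A·x̄ᵢ | A·ȳᵢ
bottom flange | 5880.00 | 105.00 | 14.00 | 617400.00 | 82320.00
web | 4500.00 | 105.00 | 103.00 | 472500.00 | 463500.00
top flange | 2600.00 | 105.00 | 188.00 | 273000.00 | 488800.00
Σ | 12980.00 |  |  | 1362900.00 | 1034620.00
x_c = 1362900.00 / 12980.00 = 105.00 mm
y_c = 1034620.00 / 12980.00 = 79.71 mm

x_c = 105.00 mm, y_c = 79.71 mm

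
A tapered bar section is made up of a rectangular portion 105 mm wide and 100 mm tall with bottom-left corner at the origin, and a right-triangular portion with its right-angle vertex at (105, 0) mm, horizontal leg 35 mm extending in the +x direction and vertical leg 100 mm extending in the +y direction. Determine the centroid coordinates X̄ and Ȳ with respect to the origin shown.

rectangular portion: A = 105 × 100 = 10500.00, centroid at (52.50, 50.00).
triangular portion: A = ½·35·100 = 1750.00, centroid at (116.67, 33.33).
ΣA = 12250.00 mm², ΣAX̄ = 755416.67 mm³, ΣAȲ = 583333.33 mm³.
X̄ = 755416.67/12250.00 = 61.67 mm; Ȳ = 583333.33/12250.00 = 47.62 mm.

X̄ = 61.67 mm, Ȳ = 47.62 mm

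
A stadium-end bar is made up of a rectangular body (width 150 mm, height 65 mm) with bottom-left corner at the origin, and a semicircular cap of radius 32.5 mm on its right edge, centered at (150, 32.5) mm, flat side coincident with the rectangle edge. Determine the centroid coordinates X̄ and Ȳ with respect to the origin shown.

X̄ = 87.91 mm, Ȳ = 32.50 mm

rectangular body: A = 150 × 65 = 9750.00, centroid at (75.00, 32.50).
semicircular end: A = ½π·32.5² = 1659.15, centroid at (163.79, 32.50).
ΣA = 11409.15 mm², ΣAX̄ = 1003008.46 mm³, ΣAȲ = 370797.49 mm³.
X̄ = 1003008.46/11409.15 = 87.91 mm; Ȳ = 370797.49/11409.15 = 32.50 mm.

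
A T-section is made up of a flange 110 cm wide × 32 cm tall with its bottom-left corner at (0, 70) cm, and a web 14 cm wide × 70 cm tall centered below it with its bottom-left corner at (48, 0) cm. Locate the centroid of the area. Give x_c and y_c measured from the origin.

web: A = 14 × 70 = 980.00, centroid at (55.00, 35.00).
flange: A = 110 × 32 = 3520.00, centroid at (55.00, 86.00).
ΣA = 4500.00 cm², ΣAx_c = 247500.00 cm³, ΣAy_c = 337020.00 cm³.
x_c = 247500.00/4500.00 = 55.00 cm; y_c = 337020.00/4500.00 = 74.89 cm.

x_c = 55.00 cm, y_c = 74.89 cm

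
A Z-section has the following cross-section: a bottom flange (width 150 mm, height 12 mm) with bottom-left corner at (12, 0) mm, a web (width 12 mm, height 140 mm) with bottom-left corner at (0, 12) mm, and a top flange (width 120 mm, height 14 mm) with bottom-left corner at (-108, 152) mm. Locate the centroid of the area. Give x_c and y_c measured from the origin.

bottom flange: A = 150 × 12 = 1800.00, centroid at (87.00, 6.00).
web: A = 12 × 140 = 1680.00, centroid at (6.00, 82.00).
top flange: A = 120 × 14 = 1680.00, centroid at (-48.00, 159.00).
ΣA = 5160.00 mm²
ΣAx_c = (1800.00)(87.00) + (1680.00)(6.00) + (1680.00)(-48.00) = 86040.00 mm³
ΣAy_c = (1800.00)(6.00) + (1680.00)(82.00) + (1680.00)(159.00) = 415680.00 mm³
x_c = 86040.00 / 5160.00 = 16.67 mm
y_c = 415680.00 / 5160.00 = 80.56 mm

x_c = 16.67 mm, y_c = 80.56 mm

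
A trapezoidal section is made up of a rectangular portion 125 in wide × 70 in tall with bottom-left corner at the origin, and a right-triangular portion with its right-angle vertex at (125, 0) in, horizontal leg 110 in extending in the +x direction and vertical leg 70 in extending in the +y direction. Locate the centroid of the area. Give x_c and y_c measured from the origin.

Part | A | x̄ᵢ | ȳᵢ | A·x̄ᵢ | A·ȳᵢ
rectangular portion | 8750.00 | 62.50 | 35.00 | 546875.00 | 306250.00
triangular portion | 3850.00 | 161.67 | 23.33 | 622416.67 | 89833.33
Σ | 12600.00 |  |  | 1169291.67 | 396083.33
x_c = 1169291.67 / 12600.00 = 92.80 in
y_c = 396083.33 / 12600.00 = 31.44 in

x_c = 92.80 in, y_c = 31.44 in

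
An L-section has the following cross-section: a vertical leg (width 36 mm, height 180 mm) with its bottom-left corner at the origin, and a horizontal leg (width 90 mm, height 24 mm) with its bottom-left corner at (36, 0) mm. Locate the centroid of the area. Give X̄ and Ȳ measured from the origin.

X̄ = 33.75 mm, Ȳ = 70.50 mm

vertical leg: A = 36 × 180 = 6480.00, centroid at (18.00, 90.00).
horizontal leg: A = 90 × 24 = 2160.00, centroid at (81.00, 12.00).
ΣA = 8640.00 mm², ΣAX̄ = 291600.00 mm³, ΣAȲ = 609120.00 mm³.
X̄ = 291600.00/8640.00 = 33.75 mm; Ȳ = 609120.00/8640.00 = 70.50 mm.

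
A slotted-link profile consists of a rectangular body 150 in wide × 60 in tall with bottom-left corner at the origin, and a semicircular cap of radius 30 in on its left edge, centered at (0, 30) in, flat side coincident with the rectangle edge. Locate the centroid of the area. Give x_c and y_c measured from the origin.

x_c = 63.09 in, y_c = 30.00 in

Part | A | x̄ᵢ | ȳᵢ | A·x̄ᵢ | A·ȳᵢ
rectangular body | 9000.00 | 75.00 | 30.00 | 675000.00 | 270000.00
semicircular end | 1413.72 | -12.73 | 30.00 | -18000.00 | 42411.50
Σ | 10413.72 |  |  | 657000.00 | 312411.50
x_c = 657000.00 / 10413.72 = 63.09 in
y_c = 312411.50 / 10413.72 = 30.00 in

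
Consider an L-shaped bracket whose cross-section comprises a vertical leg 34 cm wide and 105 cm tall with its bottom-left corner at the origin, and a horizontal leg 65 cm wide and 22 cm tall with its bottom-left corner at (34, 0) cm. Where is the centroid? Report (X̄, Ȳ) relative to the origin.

vertical leg: A = 34 × 105 = 3570.00, centroid at (17.00, 52.50).
horizontal leg: A = 65 × 22 = 1430.00, centroid at (66.50, 11.00).
ΣA = 5000.00 cm²
ΣAX̄ = (3570.00)(17.00) + (1430.00)(66.50) = 155785.00 cm³
ΣAȲ = (3570.00)(52.50) + (1430.00)(11.00) = 203155.00 cm³
X̄ = 155785.00 / 5000.00 = 31.16 cm
Ȳ = 203155.00 / 5000.00 = 40.63 cm

X̄ = 31.16 cm, Ȳ = 40.63 cm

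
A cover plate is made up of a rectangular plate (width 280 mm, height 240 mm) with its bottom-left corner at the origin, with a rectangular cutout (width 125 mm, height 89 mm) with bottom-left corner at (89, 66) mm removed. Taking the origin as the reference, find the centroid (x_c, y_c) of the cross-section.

plate: A = 280 × 240 = 67200.00, centroid at (140.00, 120.00).
hole: A = −(125 × 89) = -11125.00, centroid at (151.50, 110.50).
ΣA = 56075.00 mm², ΣAx_c = 7722562.50 mm³, ΣAy_c = 6834687.50 mm³.
x_c = 7722562.50/56075.00 = 137.72 mm; y_c = 6834687.50/56075.00 = 121.88 mm.

x_c = 137.72 mm, y_c = 121.88 mm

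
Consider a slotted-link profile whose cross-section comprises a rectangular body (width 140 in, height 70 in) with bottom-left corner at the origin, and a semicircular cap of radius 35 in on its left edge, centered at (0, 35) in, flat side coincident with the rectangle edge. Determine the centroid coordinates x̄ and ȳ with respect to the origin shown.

rectangular body: A = 140 × 70 = 9800.00, centroid at (70.00, 35.00).
semicircular end: A = ½π·35² = 1924.23, centroid at (-14.85, 35.00).
ΣA = 11724.23 in², ΣAx̄ = 657416.67 in³, ΣAȳ = 410347.89 in³.
x̄ = 657416.67/11724.23 = 56.07 in; ȳ = 410347.89/11724.23 = 35.00 in.

x̄ = 56.07 in, ȳ = 35.00 in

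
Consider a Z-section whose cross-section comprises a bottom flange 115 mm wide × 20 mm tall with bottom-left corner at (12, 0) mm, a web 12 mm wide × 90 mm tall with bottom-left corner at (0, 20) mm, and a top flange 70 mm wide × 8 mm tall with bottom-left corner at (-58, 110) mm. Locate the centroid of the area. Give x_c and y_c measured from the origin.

Part | A | x̄ᵢ | ȳᵢ | A·x̄ᵢ | A·ȳᵢ
bottom flange | 2300.00 | 69.50 | 10.00 | 159850.00 | 23000.00
web | 1080.00 | 6.00 | 65.00 | 6480.00 | 70200.00
top flange | 560.00 | -23.00 | 114.00 | -12880.00 | 63840.00
Σ | 3940.00 |  |  | 153450.00 | 157040.00
x_c = 153450.00 / 3940.00 = 38.95 mm
y_c = 157040.00 / 3940.00 = 39.86 mm

x_c = 38.95 mm, y_c = 39.86 mm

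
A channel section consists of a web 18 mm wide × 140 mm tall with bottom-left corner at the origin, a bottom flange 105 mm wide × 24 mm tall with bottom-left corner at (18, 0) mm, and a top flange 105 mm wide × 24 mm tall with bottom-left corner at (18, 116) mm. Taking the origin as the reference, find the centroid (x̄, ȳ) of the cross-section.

x̄ = 50.00 mm, ȳ = 70.00 mm

Part | A | x̄ᵢ | ȳᵢ | A·x̄ᵢ | A·ȳᵢ
web | 2520.00 | 9.00 | 70.00 | 22680.00 | 176400.00
bottom flange | 2520.00 | 70.50 | 12.00 | 177660.00 | 30240.00
top flange | 2520.00 | 70.50 | 128.00 | 177660.00 | 322560.00
Σ | 7560.00 |  |  | 378000.00 | 529200.00
x̄ = 378000.00 / 7560.00 = 50.00 mm
ȳ = 529200.00 / 7560.00 = 70.00 mm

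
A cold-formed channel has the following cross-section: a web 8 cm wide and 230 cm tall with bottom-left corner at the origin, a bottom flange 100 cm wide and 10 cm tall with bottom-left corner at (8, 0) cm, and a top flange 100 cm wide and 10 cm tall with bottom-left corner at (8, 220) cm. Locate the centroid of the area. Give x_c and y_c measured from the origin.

x_c = 32.12 cm, y_c = 115.00 cm

web: A = 8 × 230 = 1840.00, centroid at (4.00, 115.00).
bottom flange: A = 100 × 10 = 1000.00, centroid at (58.00, 5.00).
top flange: A = 100 × 10 = 1000.00, centroid at (58.00, 225.00).
ΣA = 3840.00 cm²
ΣAx_c = (1840.00)(4.00) + (1000.00)(58.00) + (1000.00)(58.00) = 123360.00 cm³
ΣAy_c = (1840.00)(115.00) + (1000.00)(5.00) + (1000.00)(225.00) = 441600.00 cm³
x_c = 123360.00 / 3840.00 = 32.12 cm
y_c = 441600.00 / 3840.00 = 115.00 cm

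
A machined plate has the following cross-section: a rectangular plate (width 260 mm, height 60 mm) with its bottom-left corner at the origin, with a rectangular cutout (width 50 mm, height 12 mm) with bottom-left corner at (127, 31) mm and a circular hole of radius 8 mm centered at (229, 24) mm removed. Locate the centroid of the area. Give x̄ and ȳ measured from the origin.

x̄ = 127.76 mm, ȳ = 29.80 mm

plate: A = 260 × 60 = 15600.00, centroid at (130.00, 30.00).
hole 1: A = −(50 × 12) = -600.00, centroid at (152.00, 37.00).
hole 2: A = −π·8² = -201.06, centroid at (229.00, 24.00).
ΣA = 14798.94 mm², ΣAx̄ = 1890756.82 mm³, ΣAȳ = 440974.51 mm³.
x̄ = 1890756.82/14798.94 = 127.76 mm; ȳ = 440974.51/14798.94 = 29.80 mm.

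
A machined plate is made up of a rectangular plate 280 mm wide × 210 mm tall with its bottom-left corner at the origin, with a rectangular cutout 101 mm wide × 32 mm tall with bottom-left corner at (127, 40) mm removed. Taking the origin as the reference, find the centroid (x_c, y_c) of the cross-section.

plate: A = 280 × 210 = 58800.00, centroid at (140.00, 105.00).
hole: A = −(101 × 32) = -3232.00, centroid at (177.50, 56.00).
ΣA = 55568.00 mm², ΣAx_c = 7658320.00 mm³, ΣAy_c = 5993008.00 mm³.
x_c = 7658320.00/55568.00 = 137.82 mm; y_c = 5993008.00/55568.00 = 107.85 mm.

x_c = 137.82 mm, y_c = 107.85 mm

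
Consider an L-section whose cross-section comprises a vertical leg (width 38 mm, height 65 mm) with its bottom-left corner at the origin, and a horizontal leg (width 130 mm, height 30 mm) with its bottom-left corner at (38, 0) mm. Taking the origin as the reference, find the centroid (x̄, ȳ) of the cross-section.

x̄ = 70.43 mm, ȳ = 21.79 mm

vertical leg: A = 38 × 65 = 2470.00, centroid at (19.00, 32.50).
horizontal leg: A = 130 × 30 = 3900.00, centroid at (103.00, 15.00).
ΣA = 6370.00 mm²
ΣAx̄ = (2470.00)(19.00) + (3900.00)(103.00) = 448630.00 mm³
ΣAȳ = (2470.00)(32.50) + (3900.00)(15.00) = 138775.00 mm³
x̄ = 448630.00 / 6370.00 = 70.43 mm
ȳ = 138775.00 / 6370.00 = 21.79 mm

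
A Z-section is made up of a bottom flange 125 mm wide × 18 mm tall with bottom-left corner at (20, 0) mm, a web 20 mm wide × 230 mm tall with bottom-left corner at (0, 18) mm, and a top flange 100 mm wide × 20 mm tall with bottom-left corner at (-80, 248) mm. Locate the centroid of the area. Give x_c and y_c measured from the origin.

x_c = 19.39 mm, y_c = 129.72 mm

bottom flange: A = 125 × 18 = 2250.00, centroid at (82.50, 9.00).
web: A = 20 × 230 = 4600.00, centroid at (10.00, 133.00).
top flange: A = 100 × 20 = 2000.00, centroid at (-30.00, 258.00).
ΣA = 8850.00 mm²
ΣAx_c = (2250.00)(82.50) + (4600.00)(10.00) + (2000.00)(-30.00) = 171625.00 mm³
ΣAy_c = (2250.00)(9.00) + (4600.00)(133.00) + (2000.00)(258.00) = 1148050.00 mm³
x_c = 171625.00 / 8850.00 = 19.39 mm
y_c = 1148050.00 / 8850.00 = 129.72 mm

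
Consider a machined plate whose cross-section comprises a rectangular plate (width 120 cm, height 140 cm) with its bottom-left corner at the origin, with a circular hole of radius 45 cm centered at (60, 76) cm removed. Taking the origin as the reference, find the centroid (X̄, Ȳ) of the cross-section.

Part | A | x̄ᵢ | ȳᵢ | A·x̄ᵢ | A·ȳᵢ
plate | 16800.00 | 60.00 | 70.00 | 1008000.00 | 1176000.00
hole | -6361.73 | 60.00 | 76.00 | -381703.51 | -483491.11
Σ | 10438.27 |  |  | 626296.49 | 692508.89
X̄ = 626296.49 / 10438.27 = 60.00 cm
Ȳ = 692508.89 / 10438.27 = 66.34 cm

X̄ = 60.00 cm, Ȳ = 66.34 cm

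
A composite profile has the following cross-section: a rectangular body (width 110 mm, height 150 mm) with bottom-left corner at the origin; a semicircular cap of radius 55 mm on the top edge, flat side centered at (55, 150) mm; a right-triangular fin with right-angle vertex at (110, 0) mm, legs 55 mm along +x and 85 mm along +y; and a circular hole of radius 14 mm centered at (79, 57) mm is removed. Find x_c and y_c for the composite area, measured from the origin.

x_c = 61.82 mm, y_c = 91.07 mm

Part | A | x̄ᵢ | ȳᵢ | A·x̄ᵢ | A·ȳᵢ
rectangular body | 16500.00 | 55.00 | 75.00 | 907500.00 | 1237500.00
semicircular top | 4751.66 | 55.00 | 173.34 | 261341.24 | 823665.50
triangular fin | 2337.50 | 128.33 | 28.33 | 299979.17 | 66229.17
hole | -615.75 | 79.00 | 57.00 | -48644.42 | -35097.87
Σ | 22973.41 |  |  | 1420175.98 | 2092296.79
x_c = 1420175.98 / 22973.41 = 61.82 mm
y_c = 2092296.79 / 22973.41 = 91.07 mm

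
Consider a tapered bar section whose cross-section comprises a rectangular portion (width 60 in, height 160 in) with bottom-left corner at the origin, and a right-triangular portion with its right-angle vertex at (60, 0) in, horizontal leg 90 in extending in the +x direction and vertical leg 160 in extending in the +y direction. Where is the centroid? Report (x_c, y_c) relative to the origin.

rectangular portion: A = 60 × 160 = 9600.00, centroid at (30.00, 80.00).
triangular portion: A = ½·90·160 = 7200.00, centroid at (90.00, 53.33).
ΣA = 16800.00 in²
ΣAx_c = (9600.00)(30.00) + (7200.00)(90.00) = 936000.00 in³
ΣAy_c = (9600.00)(80.00) + (7200.00)(53.33) = 1152000.00 in³
x_c = 936000.00 / 16800.00 = 55.71 in
y_c = 1152000.00 / 16800.00 = 68.57 in

x_c = 55.71 in, y_c = 68.57 in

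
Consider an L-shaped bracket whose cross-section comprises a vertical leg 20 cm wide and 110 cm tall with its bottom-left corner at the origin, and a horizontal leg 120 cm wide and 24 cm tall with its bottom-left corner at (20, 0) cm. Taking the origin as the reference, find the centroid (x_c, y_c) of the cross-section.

Part | A | x̄ᵢ | ȳᵢ | A·x̄ᵢ | A·ȳᵢ
vertical leg | 2200.00 | 10.00 | 55.00 | 22000.00 | 121000.00
horizontal leg | 2880.00 | 80.00 | 12.00 | 230400.00 | 34560.00
Σ | 5080.00 |  |  | 252400.00 | 155560.00
x_c = 252400.00 / 5080.00 = 49.69 cm
y_c = 155560.00 / 5080.00 = 30.62 cm

x_c = 49.69 cm, y_c = 30.62 cm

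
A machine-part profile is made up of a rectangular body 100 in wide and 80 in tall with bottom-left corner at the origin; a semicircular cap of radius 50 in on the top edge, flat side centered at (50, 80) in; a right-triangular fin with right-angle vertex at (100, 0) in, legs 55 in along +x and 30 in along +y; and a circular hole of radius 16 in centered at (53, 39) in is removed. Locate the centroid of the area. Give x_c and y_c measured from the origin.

x_c = 54.52 in, y_c = 58.12 in

Part | A | x̄ᵢ | ȳᵢ | A·x̄ᵢ | A·ȳᵢ
rectangular body | 8000.00 | 50.00 | 40.00 | 400000.00 | 320000.00
semicircular top | 3926.99 | 50.00 | 101.22 | 196349.54 | 397492.60
triangular fin | 825.00 | 118.33 | 10.00 | 97625.00 | 8250.00
hole | -804.25 | 53.00 | 39.00 | -42625.13 | -31365.66
Σ | 11947.74 |  |  | 651349.41 | 694376.94
x_c = 651349.41 / 11947.74 = 54.52 in
y_c = 694376.94 / 11947.74 = 58.12 in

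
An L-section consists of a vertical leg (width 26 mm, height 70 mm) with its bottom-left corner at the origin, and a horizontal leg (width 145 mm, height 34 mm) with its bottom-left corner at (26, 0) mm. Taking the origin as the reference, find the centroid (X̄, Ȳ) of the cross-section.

vertical leg: A = 26 × 70 = 1820.00, centroid at (13.00, 35.00).
horizontal leg: A = 145 × 34 = 4930.00, centroid at (98.50, 17.00).
ΣA = 6750.00 mm²
ΣAX̄ = (1820.00)(13.00) + (4930.00)(98.50) = 509265.00 mm³
ΣAȲ = (1820.00)(35.00) + (4930.00)(17.00) = 147510.00 mm³
X̄ = 509265.00 / 6750.00 = 75.45 mm
Ȳ = 147510.00 / 6750.00 = 21.85 mm

X̄ = 75.45 mm, Ȳ = 21.85 mm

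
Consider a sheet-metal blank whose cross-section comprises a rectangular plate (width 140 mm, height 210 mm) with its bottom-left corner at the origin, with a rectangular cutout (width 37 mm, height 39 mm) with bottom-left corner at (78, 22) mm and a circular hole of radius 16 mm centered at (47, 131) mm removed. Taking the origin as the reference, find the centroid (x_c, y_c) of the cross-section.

plate: A = 140 × 210 = 29400.00, centroid at (70.00, 105.00).
hole 1: A = −(37 × 39) = -1443.00, centroid at (96.50, 41.50).
hole 2: A = −π·16² = -804.25, centroid at (47.00, 131.00).
ΣA = 27152.75 mm²
ΣAx_c = (29400.00)(70.00) + (-1443.00)(96.50) + (-804.25)(47.00) = 1880950.86 mm³
ΣAy_c = (29400.00)(105.00) + (-1443.00)(41.50) + (-804.25)(131.00) = 2921759.05 mm³
x_c = 1880950.86 / 27152.75 = 69.27 mm
y_c = 2921759.05 / 27152.75 = 107.60 mm

x_c = 69.27 mm, y_c = 107.60 mm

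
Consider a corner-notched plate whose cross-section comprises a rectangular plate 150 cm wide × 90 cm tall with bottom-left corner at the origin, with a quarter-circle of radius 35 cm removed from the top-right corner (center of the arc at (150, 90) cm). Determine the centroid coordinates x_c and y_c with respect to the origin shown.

plate: A = 150 × 90 = 13500.00, centroid at (75.00, 45.00).
removed quarter-circle: A = −¼π·35² = -962.11, centroid at (135.15, 75.15).
ΣA = 12537.89 cm², ΣAx_c = 882474.75 cm³, ΣAy_c = 535201.52 cm³.
x_c = 882474.75/12537.89 = 70.38 cm; y_c = 535201.52/12537.89 = 42.69 cm.

x_c = 70.38 cm, y_c = 42.69 cm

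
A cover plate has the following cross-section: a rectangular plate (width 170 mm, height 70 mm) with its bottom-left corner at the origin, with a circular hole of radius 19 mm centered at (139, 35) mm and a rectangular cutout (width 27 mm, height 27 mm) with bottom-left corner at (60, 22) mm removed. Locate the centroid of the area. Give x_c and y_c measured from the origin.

plate: A = 170 × 70 = 11900.00, centroid at (85.00, 35.00).
hole 1: A = −π·19² = -1134.11, centroid at (139.00, 35.00).
hole 2: A = −(27 × 27) = -729.00, centroid at (73.50, 35.50).
ΣA = 10036.89 mm², ΣAx_c = 800276.52 mm³, ΣAy_c = 350926.48 mm³.
x_c = 800276.52/10036.89 = 79.73 mm; y_c = 350926.48/10036.89 = 34.96 mm.

x_c = 79.73 mm, y_c = 34.96 mm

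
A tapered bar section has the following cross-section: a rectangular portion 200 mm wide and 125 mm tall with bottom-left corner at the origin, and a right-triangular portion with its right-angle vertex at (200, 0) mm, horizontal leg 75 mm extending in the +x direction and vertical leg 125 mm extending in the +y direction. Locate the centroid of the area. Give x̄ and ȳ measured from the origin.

x̄ = 119.74 mm, ȳ = 59.21 mm

rectangular portion: A = 200 × 125 = 25000.00, centroid at (100.00, 62.50).
triangular portion: A = ½·75·125 = 4687.50, centroid at (225.00, 41.67).
ΣA = 29687.50 mm²
ΣAx̄ = (25000.00)(100.00) + (4687.50)(225.00) = 3554687.50 mm³
ΣAȳ = (25000.00)(62.50) + (4687.50)(41.67) = 1757812.50 mm³
x̄ = 3554687.50 / 29687.50 = 119.74 mm
ȳ = 1757812.50 / 29687.50 = 59.21 mm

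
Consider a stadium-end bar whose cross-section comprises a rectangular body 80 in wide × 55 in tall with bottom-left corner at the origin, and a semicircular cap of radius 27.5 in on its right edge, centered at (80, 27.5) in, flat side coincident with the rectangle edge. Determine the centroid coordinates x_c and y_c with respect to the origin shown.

x_c = 50.98 in, y_c = 27.50 in

rectangular body: A = 80 × 55 = 4400.00, centroid at (40.00, 27.50).
semicircular end: A = ½π·27.5² = 1187.91, centroid at (91.67, 27.50).
ΣA = 5587.91 in²
ΣAx_c = (4400.00)(40.00) + (1187.91)(91.67) = 284897.76 in³
ΣAy_c = (4400.00)(27.50) + (1187.91)(27.50) = 153667.65 in³
x_c = 284897.76 / 5587.91 = 50.98 in
y_c = 153667.65 / 5587.91 = 27.50 in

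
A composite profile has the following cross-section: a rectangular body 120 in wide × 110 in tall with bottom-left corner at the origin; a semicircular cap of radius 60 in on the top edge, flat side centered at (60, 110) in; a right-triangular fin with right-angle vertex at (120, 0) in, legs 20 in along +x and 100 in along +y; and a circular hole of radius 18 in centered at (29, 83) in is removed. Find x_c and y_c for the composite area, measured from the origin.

x_c = 65.21 in, y_c = 76.49 in

Part | A | x̄ᵢ | ȳᵢ | A·x̄ᵢ | A·ȳᵢ
rectangular body | 13200.00 | 60.00 | 55.00 | 792000.00 | 726000.00
semicircular top | 5654.87 | 60.00 | 135.46 | 339292.01 | 766035.35
triangular fin | 1000.00 | 126.67 | 33.33 | 126666.67 | 33333.33
hole | -1017.88 | 29.00 | 83.00 | -29518.40 | -84483.71
Σ | 18836.99 |  |  | 1228440.27 | 1440884.97
x_c = 1228440.27 / 18836.99 = 65.21 in
y_c = 1440884.97 / 18836.99 = 76.49 in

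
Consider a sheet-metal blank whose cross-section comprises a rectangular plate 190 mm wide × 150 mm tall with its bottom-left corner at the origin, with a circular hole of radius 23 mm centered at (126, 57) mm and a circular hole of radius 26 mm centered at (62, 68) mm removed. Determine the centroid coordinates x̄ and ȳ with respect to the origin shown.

Part | A | x̄ᵢ | ȳᵢ | A·x̄ᵢ | A·ȳᵢ
plate | 28500.00 | 95.00 | 75.00 | 2707500.00 | 2137500.00
hole 1 | -1661.90 | 126.00 | 57.00 | -209399.72 | -94728.44
hole 2 | -2123.72 | 62.00 | 68.00 | -131670.43 | -144412.73
Σ | 24714.38 |  |  | 2366429.85 | 1898358.83
x̄ = 2366429.85 / 24714.38 = 95.75 mm
ȳ = 1898358.83 / 24714.38 = 76.81 mm

x̄ = 95.75 mm, ȳ = 76.81 mm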